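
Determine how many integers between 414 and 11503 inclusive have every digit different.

5293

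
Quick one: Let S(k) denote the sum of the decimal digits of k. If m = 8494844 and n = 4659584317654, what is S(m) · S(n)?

2747

S(8494844) = 8+4+9+4+8+4+4 = 41.
S(4659584317654) = 4+6+5+9+5+8+4+3+1+7+6+5+4 = 67.
41 · 67 = 2747.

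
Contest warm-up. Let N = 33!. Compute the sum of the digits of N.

33! = 8683317618811886495518194401280000000
Sum of its 37 digits: 144.

144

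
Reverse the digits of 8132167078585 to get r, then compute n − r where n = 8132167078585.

2273459466267

Reverse of 8132167078585 is 5858707612318.
8132167078585 − 5858707612318 = 2273459466267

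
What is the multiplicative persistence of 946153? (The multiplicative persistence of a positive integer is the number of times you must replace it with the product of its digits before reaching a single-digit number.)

946153 → 3240 → 0 (2 steps)

2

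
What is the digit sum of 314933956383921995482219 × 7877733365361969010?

314933956383921995482219 × 7877733365361969010 = 2480965736091073385775327305158858284033190
Sum of its 43 digits: 190.

190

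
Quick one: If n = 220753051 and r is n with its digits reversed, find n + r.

371110073

Reverse of 220753051 is 150357022.
220753051 + 150357022 = 371110073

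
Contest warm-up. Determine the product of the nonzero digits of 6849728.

6×8×4×9×7×2×8 = 193536

193536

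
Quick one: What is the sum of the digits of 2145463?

25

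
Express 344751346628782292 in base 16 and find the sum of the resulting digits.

344751346628782292 in base 16 is 4C8CD85EFA568D4.
Digit sum: 4+12+8+12+13+8+5+14+15+10+5+6+8+13+4 = 137.

137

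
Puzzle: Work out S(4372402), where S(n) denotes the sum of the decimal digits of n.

4+3+7+2+4+0+2 = 22

22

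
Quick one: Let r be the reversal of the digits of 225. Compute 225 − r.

Reverse of 225 is 522.
225 − 522 = -297

-297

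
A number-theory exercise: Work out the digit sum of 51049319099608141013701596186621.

126

5+1+0+4+9+3+1+9+0+9+9+6+0+8+1+4+1+0+1+3+7+0+1+5+9+6+1+8+6+6+2+1 = 126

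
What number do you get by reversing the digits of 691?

196

Reversing 691 gives 196.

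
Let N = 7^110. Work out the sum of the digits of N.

418

7^110 = 913659557440904410169819223393878249600874377054180587380526916274805561592114703343869415249
Sum of its 93 digits: 418.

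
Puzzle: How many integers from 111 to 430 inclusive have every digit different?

The integers in [111, 430] that have every digit different: 120, 123, 124, 125, 126, 127, …, 429, 430.
233 qualify.

233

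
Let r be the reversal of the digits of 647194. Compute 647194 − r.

155448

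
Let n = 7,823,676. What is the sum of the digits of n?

7+8+2+3+6+7+6 = 39

39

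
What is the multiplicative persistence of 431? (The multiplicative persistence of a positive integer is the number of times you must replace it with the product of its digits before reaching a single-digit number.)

431 → 12 → 2 (2 steps)

2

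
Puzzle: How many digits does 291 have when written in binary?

291 in base 2 is 100100011, which has 9 digits.

9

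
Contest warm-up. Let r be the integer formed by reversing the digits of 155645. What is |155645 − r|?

390906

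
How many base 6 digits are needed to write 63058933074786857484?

26

63058933074786857484 in base 6 is 21150315301034355211400540, which has 26 digits.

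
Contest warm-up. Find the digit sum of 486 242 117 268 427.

4+8+6+2+4+2+1+1+7+2+6+8+4+2+7 = 64

64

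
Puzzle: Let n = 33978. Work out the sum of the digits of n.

3+3+9+7+8 = 30

30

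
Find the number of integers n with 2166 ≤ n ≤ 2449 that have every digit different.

101

The integers in [2166, 2449] that have every digit different: 2167, 2168, 2169, 2170, 2173, 2174, …, 2438, 2439.
101 qualify.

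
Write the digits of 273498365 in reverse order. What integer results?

563894372

Reversing 273498365 gives 563894372.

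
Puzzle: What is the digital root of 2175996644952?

6

2+1+7+5+9+9+6+6+4+4+9+5+2 = 69
6+9 = 15
1+5 = 6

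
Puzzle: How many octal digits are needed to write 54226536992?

12

54226536992 in base 8 is 624011645040, which has 12 digits.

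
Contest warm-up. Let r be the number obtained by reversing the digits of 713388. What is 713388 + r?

Reverse of 713388 is 883317.
713388 + 883317 = 1596705

1596705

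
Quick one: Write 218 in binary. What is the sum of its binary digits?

5

218 in base 2 is 11011010.
Digit sum: 1+1+0+1+1+0+1+0 = 5.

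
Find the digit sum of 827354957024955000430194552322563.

8+2+7+3+5+4+9+5+7+0+2+4+9+5+5+0+0+0+4+3+0+1+9+4+5+5+2+3+2+2+5+6+3 = 129

129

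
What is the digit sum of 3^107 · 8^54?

432

3^107 · 8^54 = 6589213090761252584894072148158611180992959232842502862186700355937568050921891389529641345035010048
Sum of its 100 digits: 432.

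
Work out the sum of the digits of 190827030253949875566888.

123

1+9+0+8+2+7+0+3+0+2+5+3+9+4+9+8+7+5+5+6+6+8+8+8 = 123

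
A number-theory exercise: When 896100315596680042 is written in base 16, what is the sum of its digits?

112

896100315596680042 in base 16 is C6F967D42416B6A.
Digit sum: 12+6+15+9+6+7+13+4+2+4+1+6+11+6+10 = 112.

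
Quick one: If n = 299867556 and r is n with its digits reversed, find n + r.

955636548

Reverse of 299867556 is 655768992.
299867556 + 655768992 = 955636548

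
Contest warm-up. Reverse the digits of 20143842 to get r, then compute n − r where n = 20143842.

-4690260

Reverse of 20143842 is 24834102.
20143842 − 24834102 = -4690260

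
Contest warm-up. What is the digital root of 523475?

8

5+2+3+4+7+5 = 26
2+6 = 8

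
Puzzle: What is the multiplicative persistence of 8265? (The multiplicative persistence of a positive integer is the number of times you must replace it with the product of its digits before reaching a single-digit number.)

8265 → 480 → 0 (2 steps)

2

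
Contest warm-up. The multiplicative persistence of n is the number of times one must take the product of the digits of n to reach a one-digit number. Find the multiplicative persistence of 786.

4

786 → 336 → 54 → 20 → 0 (4 steps)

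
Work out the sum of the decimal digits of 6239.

20

6+2+3+9 = 20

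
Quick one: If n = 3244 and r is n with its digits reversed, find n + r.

Reverse of 3244 is 4423.
3244 + 4423 = 7667

7667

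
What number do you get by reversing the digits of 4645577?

7755464

Reversing 4645577 gives 7755464.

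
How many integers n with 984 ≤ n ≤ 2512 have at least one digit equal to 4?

450

The integers in [984, 2512] that have at least one digit equal to 4: 984, 994, 1004, 1014, 1024, 1034, …, 2499, 2504.
450 qualify.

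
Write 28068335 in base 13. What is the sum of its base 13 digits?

28068335 in base 13 is 5A799A9.
Digit sum: 5+10+7+9+9+10+9 = 59.

59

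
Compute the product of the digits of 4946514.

4×9×4×6×5×1×4 = 17280

17280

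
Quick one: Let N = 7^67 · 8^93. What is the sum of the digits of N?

578

7^67 · 8^93 = 406384814533302422980145101404523487835804274400503032569589683035844077631079233490991545671864559894017510161890234543923562401633386102784
Sum of its 141 digits: 578.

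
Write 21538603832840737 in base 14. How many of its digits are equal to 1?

2

21538603832840737 in base 14 is 1D1CA5DB86D566D.
The digit 1 appears 2 times.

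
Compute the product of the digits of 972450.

9×7×2×4×5×0 = 0

0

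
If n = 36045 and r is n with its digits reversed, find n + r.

Reverse of 36045 is 54063.
36045 + 54063 = 90108

90108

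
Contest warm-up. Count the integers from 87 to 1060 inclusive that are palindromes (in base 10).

93

The integers in [87, 1060] that are palindromes (in base 10): 88, 99, 101, 111, 121, 131, …, 999, 1001.
93 qualify.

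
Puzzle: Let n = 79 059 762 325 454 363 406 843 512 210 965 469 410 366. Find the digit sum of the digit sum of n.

First digit sum: 175.
1+7+5 = 13.

13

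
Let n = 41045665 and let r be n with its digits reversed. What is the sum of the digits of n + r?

62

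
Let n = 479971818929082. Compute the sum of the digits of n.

84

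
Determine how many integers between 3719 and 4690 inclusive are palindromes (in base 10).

10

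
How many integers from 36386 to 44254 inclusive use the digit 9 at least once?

2875

The integers in [36386, 44254] that use the digit 9 at least once: 36389, 36390, 36391, 36392, 36393, 36394, …, 44239, 44249.
2875 qualify.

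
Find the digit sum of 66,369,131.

35

6+6+3+6+9+1+3+1 = 35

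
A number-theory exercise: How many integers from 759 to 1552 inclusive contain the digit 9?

The integers in [759, 1552] that contain the digit 9: 759, 769, 779, 789, 790, 791, …, 1539, 1549.
233 qualify.

233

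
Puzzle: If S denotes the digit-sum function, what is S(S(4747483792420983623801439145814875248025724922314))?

8

First digit sum: 215.
2+1+5 = 8.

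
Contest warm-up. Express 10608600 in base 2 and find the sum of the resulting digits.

14

10608600 in base 2 is 101000011101111111011000.
Digit sum: 1+0+1+0+0+0+0+1+1+1+0+1+1+1+1+1+1+1+0+1+1+0+0+0 = 14.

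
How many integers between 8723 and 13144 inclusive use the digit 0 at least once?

The integers in [8723, 13144] that use the digit 0 at least once: 8730, 8740, 8750, 8760, 8770, 8780, …, 13130, 13140.
1972 qualify.

1972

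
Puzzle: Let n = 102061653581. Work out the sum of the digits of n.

1+0+2+0+6+1+6+5+3+5+8+1 = 38

38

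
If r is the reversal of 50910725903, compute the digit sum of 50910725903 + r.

55

Reversal of 50910725903 is 30952701905; 50910725903 + 30952701905 = 81863427808.
Digit sum of 81863427808: 8+1+8+6+3+4+2+7+8+0+8 = 55.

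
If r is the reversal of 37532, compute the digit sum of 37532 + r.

13

Reversal of 37532 is 23573; 37532 + 23573 = 61105.
Digit sum of 61105: 6+1+1+0+5 = 13.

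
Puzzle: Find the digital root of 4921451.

4+9+2+1+4+5+1 = 26
2+6 = 8

8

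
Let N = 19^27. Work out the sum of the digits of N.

127

19^27 = 33600614943460448322716069311260139
Sum of its 35 digits: 127.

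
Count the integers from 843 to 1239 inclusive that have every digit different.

179

The integers in [843, 1239] that have every digit different: 843, 845, 846, 847, 849, 850, …, 1238, 1239.
179 qualify.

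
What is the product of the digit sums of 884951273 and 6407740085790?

S(884951273) = 8+8+4+9+5+1+2+7+3 = 47.
S(6407740085790) = 6+4+0+7+7+4+0+0+8+5+7+9+0 = 57.
47 · 57 = 2679.

2679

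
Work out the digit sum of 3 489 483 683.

56

3+4+8+9+4+8+3+6+8+3 = 56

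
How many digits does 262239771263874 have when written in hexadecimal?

12

262239771263874 in base 16 is EE8174698382, which has 12 digits.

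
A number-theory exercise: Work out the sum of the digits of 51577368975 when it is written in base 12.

66

51577368975 in base 12 is 9BB51A6553.
Digit sum: 9+11+11+5+1+10+6+5+5+3 = 66.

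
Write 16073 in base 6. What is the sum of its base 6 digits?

13

16073 in base 6 is 202225.
Digit sum: 2+0+2+2+2+5 = 13.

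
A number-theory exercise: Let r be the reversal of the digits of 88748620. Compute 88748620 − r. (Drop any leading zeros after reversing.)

Reverse of 88748620 is 2684788.
88748620 − 2684788 = 86063832

86063832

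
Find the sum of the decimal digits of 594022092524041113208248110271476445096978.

159

5+9+4+0+2+2+0+9+2+5+2+4+0+4+1+1+1+3+2+0+8+2+4+8+1+1+0+2+7+1+4+7+6+4+4+5+0+9+6+9+7+8 = 159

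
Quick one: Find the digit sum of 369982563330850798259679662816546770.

3+6+9+9+8+2+5+6+3+3+3+0+8+5+0+7+9+8+2+5+9+6+7+9+6+6+2+8+1+6+5+4+6+7+7+0 = 190

190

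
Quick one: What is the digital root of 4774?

4

4+7+7+4 = 22
2+2 = 4
(Equivalently, 4774 mod 9 = 4.)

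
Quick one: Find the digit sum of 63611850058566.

6+3+6+1+1+8+5+0+0+5+8+5+6+6 = 60

60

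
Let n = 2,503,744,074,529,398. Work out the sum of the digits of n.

72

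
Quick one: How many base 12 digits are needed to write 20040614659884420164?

20040614659884420164 in base 12 is 9048B4372656652318, which has 18 digits.

18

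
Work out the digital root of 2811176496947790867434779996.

7

2+8+1+1+1+7+6+4+9+6+9+4+7+7+9+0+8+6+7+4+3+4+7+7+9+9+9+6 = 160
1+6+0 = 7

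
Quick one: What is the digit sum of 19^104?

19^104 = 9780802717140396864655758374640878767259745231096845875416538463966039091922948897598273872135745996935753061610211867742369701468321
Sum of its 133 digits: 658.

658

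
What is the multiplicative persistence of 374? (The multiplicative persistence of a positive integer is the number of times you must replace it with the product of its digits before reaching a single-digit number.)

3

374 → 84 → 32 → 6 (3 steps)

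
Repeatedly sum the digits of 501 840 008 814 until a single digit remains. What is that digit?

3

5+0+1+8+4+0+0+0+8+8+1+4 = 39
3+9 = 12
1+2 = 3
(Equivalently, 501 840 008 814 mod 9 = 3.)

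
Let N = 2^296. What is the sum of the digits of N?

2^296 = 127314748520905380391777855525586135065716774604121015664758778084648831235208544136462336
Sum of its 90 digits: 391.

391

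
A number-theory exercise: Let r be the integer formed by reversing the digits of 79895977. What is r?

77959897

Reversing 79895977 gives 77959897.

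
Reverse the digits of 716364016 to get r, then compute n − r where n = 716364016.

Reverse of 716364016 is 610463617.
716364016 − 610463617 = 105900399

105900399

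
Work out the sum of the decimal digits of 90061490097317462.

68

9+0+0+6+1+4+9+0+0+9+7+3+1+7+4+6+2 = 68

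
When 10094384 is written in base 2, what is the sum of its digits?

9

10094384 in base 2 is 100110100000011100110000.
Digit sum: 1+0+0+1+1+0+1+0+0+0+0+0+0+1+1+1+0+0+1+1+0+0+0+0 = 9.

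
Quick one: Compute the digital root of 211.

4

2+1+1 = 4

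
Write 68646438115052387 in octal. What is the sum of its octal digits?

68646438115052387 in base 8 is 3637031113674305543.
Digit sum: 3+6+3+7+0+3+1+1+1+3+6+7+4+3+0+5+5+4+3 = 65.

65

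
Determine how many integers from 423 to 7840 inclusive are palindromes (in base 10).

126

The integers in [423, 7840] that are palindromes (in base 10): 424, 434, 444, 454, 464, 474, …, 7667, 7777.
126 qualify.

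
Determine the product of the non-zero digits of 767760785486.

663828480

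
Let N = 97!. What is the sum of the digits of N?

97! = 96192759682482119853328425949563698712343813919172976158104477319333745612481875498805879175589072651261284189679678167647067832320000000000000000000000
Sum of its 152 digits: 648.

648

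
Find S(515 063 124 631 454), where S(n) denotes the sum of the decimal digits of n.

50

5+1+5+0+6+3+1+2+4+6+3+1+4+5+4 = 50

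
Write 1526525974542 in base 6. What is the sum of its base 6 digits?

1526525974542 in base 6 is 3125135405242050.
Digit sum: 3+1+2+5+1+3+5+4+0+5+2+4+2+0+5+0 = 42.

42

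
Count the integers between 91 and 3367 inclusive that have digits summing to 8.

118

The integers in [91, 3367] that have digits summing to 8: 107, 116, 125, 134, 143, 152, …, 3311, 3320.
118 qualify.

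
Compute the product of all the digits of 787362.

7×8×7×3×6×2 = 14112

14112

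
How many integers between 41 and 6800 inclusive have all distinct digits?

3613

The integers in [41, 6800] that have all distinct digits: 41, 42, 43, 45, 46, 47, …, 6795, 6798.
3613 qualify.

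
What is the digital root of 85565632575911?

5

8+5+5+6+5+6+3+2+5+7+5+9+1+1 = 68
6+8 = 14
1+4 = 5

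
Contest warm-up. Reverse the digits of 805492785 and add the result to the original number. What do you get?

1392787293

Reverse of 805492785 is 587294508.
805492785 + 587294508 = 1392787293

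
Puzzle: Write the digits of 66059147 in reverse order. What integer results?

Reversing 66059147 gives 74195066.

74195066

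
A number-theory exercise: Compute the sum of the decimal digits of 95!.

95! = 10329978488239059262599702099394727095397746340117372869212250571234293987594703124871765375385424468563282236864226607350415360000000000000000000000
Sum of its 149 digits: 585.

585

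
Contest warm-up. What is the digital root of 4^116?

7

The digital root of n equals n mod 9 (or 9 when 9 | n), so we need 4^116 mod 9.
4^116 ≡ 7 (mod 9), so the digital root is 7.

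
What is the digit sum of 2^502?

646

2^502 = 13093562431584567480052758787310396608866568184172259157933165472384535185618698219533080369303616628603546736510240284036869026183541572213314110357504
Sum of its 152 digits: 646.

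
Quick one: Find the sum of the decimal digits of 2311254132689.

2+3+1+1+2+5+4+1+3+2+6+8+9 = 47

47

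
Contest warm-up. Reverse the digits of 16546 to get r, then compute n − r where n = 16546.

-48015

Reverse of 16546 is 64561.
16546 − 64561 = -48015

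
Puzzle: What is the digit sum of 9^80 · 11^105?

837

9^80 · 11^105 = 484878242397102708671218236921758763035448836188171240887986839277721210682890264211634589848208248139747515070855166861846403354506286500310737544139494753194531494940189653299171422251
Sum of its 186 digits: 837.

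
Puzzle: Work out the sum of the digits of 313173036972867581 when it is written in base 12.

92

313173036972867581 in base 12 is 183B05347A90934A5.
Digit sum: 1+8+3+11+0+5+3+4+7+10+9+0+9+3+4+10+5 = 92.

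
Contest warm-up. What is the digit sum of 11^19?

11^19 = 61159090448414546291
Sum of its 20 digits: 83.

83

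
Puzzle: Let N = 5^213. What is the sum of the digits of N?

5^213 = 75964541966078389979785938156495657233767726668959559730238239926632065845158489272264951454171308800744221063905303736873975140042603015899658203125
Sum of its 149 digits: 710.

710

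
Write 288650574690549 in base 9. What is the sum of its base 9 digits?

288650574690549 in base 9 is 1355021524830356.
Digit sum: 1+3+5+5+0+2+1+5+2+4+8+3+0+3+5+6 = 53.

53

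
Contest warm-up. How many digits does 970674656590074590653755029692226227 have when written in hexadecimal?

970674656590074590653755029692226227 in base 16 is BAF1F49CC3E0AFBAA626568BA61AB3, which has 30 digits.

30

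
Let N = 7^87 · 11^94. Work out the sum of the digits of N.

700

7^87 · 11^94 = 2596820232004923808097443033394134956269566131241308533473461805683947353722960191107544034972236092411213802145745303363043839811929748318800699235072321435438668390145263
Sum of its 172 digits: 700.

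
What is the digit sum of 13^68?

358

13^68 = 5599483340338967015396973417457468966536382080197551009346307518298472575121
Sum of its 76 digits: 358.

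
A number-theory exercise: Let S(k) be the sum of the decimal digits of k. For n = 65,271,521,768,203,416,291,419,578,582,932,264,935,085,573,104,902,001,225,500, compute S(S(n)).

First digit sum: 229.
2+2+9 = 13.

13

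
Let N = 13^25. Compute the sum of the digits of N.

121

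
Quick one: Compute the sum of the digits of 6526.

6+5+2+6 = 19

19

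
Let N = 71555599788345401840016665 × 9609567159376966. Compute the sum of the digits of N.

71555599788345401840016665 × 9609567159376966 = 687618341795605352700295728746728457138390
Sum of its 42 digits: 200.

200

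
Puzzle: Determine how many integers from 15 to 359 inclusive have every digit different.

The integers in [15, 359] that have every digit different: 15, 16, 17, 18, 19, 20, …, 358, 359.
261 qualify.

261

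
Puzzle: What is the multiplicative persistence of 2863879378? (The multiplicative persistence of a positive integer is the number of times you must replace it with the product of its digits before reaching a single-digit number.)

3

2863879378 → 24385536 → 86400 → 0 (3 steps)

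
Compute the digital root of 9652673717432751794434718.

5

9+6+5+2+6+7+3+7+1+7+4+3+2+7+5+1+7+9+4+4+3+4+7+1+8 = 122
1+2+2 = 5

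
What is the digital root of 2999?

2+9+9+9 = 29
2+9 = 11
1+1 = 2

2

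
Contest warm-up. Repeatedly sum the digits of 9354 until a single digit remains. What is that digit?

3

9+3+5+4 = 21
2+1 = 3
(Equivalently, 9354 mod 9 = 3.)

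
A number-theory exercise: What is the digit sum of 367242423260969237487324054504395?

3+6+7+2+4+2+4+2+3+2+6+0+9+6+9+2+3+7+4+8+7+3+2+4+0+5+4+5+0+4+3+9+5 = 140

140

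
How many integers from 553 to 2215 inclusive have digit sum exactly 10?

The integers in [553, 2215] that have digit sum exactly 10: 604, 613, 622, 631, 640, 703, …, 2206, 2215.
88 qualify.

88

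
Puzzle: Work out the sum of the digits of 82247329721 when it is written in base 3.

29

82247329721 in base 3 is 21212021221212020211002.
Digit sum: 2+1+2+1+2+0+2+1+2+2+1+2+1+2+0+2+0+2+1+1+0+0+2 = 29.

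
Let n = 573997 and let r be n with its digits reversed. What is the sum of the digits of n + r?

Reversal of 573997 is 799375; 573997 + 799375 = 1373372.
Digit sum of 1373372: 1+3+7+3+3+7+2 = 26.

26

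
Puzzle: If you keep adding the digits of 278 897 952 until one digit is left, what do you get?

2+7+8+8+9+7+9+5+2 = 57
5+7 = 12
1+2 = 3

3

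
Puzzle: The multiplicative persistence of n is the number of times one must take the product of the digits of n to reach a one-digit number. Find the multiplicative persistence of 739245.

739245 → 7560 → 0 (2 steps)

2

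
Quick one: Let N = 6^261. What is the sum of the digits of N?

6^261 = 125163111255747886317792276191977116409260479223094170048915291914343023104749952295371250116300841913414564781305785682040483828268455530041544035533546076086266967450366780989960924059753713407734317056
Sum of its 204 digits: 864.

864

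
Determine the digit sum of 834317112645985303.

8+3+4+3+1+7+1+1+2+6+4+5+9+8+5+3+0+3 = 73

73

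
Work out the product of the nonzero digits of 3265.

3×2×6×5 = 180

180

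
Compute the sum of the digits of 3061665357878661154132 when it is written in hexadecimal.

127

3061665357878661154132 in base 16 is A5F9246597A4CF0554.
Digit sum: 10+5+15+9+2+4+6+5+9+7+10+4+12+15+0+5+5+4 = 127.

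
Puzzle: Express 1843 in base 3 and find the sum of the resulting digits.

9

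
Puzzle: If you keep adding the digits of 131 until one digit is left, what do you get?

5

1+3+1 = 5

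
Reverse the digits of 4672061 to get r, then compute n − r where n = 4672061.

Reverse of 4672061 is 1602764.
4672061 − 1602764 = 3069297

3069297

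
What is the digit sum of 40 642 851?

30

4+0+6+4+2+8+5+1 = 30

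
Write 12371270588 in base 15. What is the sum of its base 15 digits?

68

12371270588 in base 15 is 4C615B9C8.
Digit sum: 4+12+6+1+5+11+9+12+8 = 68.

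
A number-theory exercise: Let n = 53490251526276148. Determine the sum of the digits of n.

70

5+3+4+9+0+2+5+1+5+2+6+2+7+6+1+4+8 = 70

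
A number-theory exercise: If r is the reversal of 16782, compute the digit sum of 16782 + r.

21

Reversal of 16782 is 28761; 16782 + 28761 = 45543.
Digit sum of 45543: 4+5+5+4+3 = 21.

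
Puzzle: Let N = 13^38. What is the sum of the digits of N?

13^38 = 2137210935411428674141543654682486133398329
Sum of its 43 digits: 178.

178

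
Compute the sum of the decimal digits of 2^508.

691

2^508 = 837987995621412318723376562387865382967460363787024586107722590232610251879596686050117143635431464230626991136655378178359617675746660621652103062880256
Sum of its 153 digits: 691.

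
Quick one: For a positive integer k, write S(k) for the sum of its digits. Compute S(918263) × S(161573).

S(918263) = 9+1+8+2+6+3 = 29.
S(161573) = 1+6+1+5+7+3 = 23.
29 · 23 = 667.

667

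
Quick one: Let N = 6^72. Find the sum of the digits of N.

270

6^72 = 106387358923716524807713475752456393740167855629859291136
Sum of its 57 digits: 270.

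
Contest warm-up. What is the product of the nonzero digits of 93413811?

2592

9×3×4×1×3×8×1×1 = 2592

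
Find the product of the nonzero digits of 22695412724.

2×2×6×9×5×4×1×2×7×2×4 = 483840

483840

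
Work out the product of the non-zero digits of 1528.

1×5×2×8 = 80

80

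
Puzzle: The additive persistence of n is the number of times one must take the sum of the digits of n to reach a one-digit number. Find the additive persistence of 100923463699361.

2

100923463699361 → 62 → 8 (2 steps)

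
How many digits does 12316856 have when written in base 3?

15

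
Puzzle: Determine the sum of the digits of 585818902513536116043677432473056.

138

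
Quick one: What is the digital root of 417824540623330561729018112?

4+1+7+8+2+4+5+4+0+6+2+3+3+3+0+5+6+1+7+2+9+0+1+8+1+1+2 = 95
9+5 = 14
1+4 = 5

5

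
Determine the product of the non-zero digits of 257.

70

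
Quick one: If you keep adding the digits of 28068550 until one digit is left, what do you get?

7

2+8+0+6+8+5+5+0 = 34
3+4 = 7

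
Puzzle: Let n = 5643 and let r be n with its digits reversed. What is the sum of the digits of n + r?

18

Reversal of 5643 is 3465; 5643 + 3465 = 9108.
Digit sum of 9108: 9+1+0+8 = 18.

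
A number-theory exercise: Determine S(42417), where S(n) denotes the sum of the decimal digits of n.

18

4+2+4+1+7 = 18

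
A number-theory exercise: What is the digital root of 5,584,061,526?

6

5+5+8+4+0+6+1+5+2+6 = 42
4+2 = 6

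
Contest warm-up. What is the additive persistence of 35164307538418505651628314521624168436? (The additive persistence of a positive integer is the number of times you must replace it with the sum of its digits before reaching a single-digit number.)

35164307538418505651628314521624168436 → 152 → 8 (2 steps)

2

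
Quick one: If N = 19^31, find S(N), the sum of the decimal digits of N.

19^31 = 4378865740046709085864680868712732574619
Sum of its 40 digits: 199.

199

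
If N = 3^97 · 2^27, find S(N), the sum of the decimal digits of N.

3^97 · 2^27 = 2561955551663831767480359185090920730760936756099416064
Sum of its 55 digits: 252.

252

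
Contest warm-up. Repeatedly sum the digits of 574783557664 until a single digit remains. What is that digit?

4

5+7+4+7+8+3+5+5+7+6+6+4 = 67
6+7 = 13
1+3 = 4
(Equivalently, 574783557664 mod 9 = 4.)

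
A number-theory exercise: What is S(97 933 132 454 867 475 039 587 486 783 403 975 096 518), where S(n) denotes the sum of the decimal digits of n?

9+7+9+3+3+1+3+2+4+5+4+8+6+7+4+7+5+0+3+9+5+8+7+4+8+6+7+8+3+4+0+3+9+7+5+0+9+6+5+1+8 = 212

212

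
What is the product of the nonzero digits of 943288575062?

29030400

9×4×3×2×8×8×5×7×5×6×2 = 29030400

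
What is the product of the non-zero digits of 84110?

8×4×1×1 = 32

32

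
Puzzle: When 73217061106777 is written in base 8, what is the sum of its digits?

49

73217061106777 in base 8 is 2051345472632131.
Digit sum: 2+0+5+1+3+4+5+4+7+2+6+3+2+1+3+1 = 49.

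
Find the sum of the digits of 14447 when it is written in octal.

20

14447 in base 8 is 34157.
Digit sum: 3+4+1+5+7 = 20.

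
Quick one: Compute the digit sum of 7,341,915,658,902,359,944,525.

106

7+3+4+1+9+1+5+6+5+8+9+0+2+3+5+9+9+4+4+5+2+5 = 106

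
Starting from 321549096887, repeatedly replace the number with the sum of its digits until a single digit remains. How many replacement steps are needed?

321549096887 → 62 → 8 (2 steps)

2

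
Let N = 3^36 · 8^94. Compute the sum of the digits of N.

3^36 · 8^94 = 1166336715525784383574524067793227711310640589714842079736957750837521557348632327366820457360008413184
Sum of its 103 digits: 450.

450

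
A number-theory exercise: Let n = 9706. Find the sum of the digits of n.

22

9+7+0+6 = 22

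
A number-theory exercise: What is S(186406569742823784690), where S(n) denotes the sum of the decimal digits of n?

105

1+8+6+4+0+6+5+6+9+7+4+2+8+2+3+7+8+4+6+9+0 = 105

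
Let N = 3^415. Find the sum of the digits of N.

891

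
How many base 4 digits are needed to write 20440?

8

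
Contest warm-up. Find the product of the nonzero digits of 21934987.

108864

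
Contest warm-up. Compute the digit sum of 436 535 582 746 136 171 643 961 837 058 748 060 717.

177

4+3+6+5+3+5+5+8+2+7+4+6+1+3+6+1+7+1+6+4+3+9+6+1+8+3+7+0+5+8+7+4+8+0+6+0+7+1+7 = 177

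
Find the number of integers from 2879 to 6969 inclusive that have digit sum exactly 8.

52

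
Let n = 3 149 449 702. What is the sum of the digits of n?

3+1+4+9+4+4+9+7+0+2 = 43

43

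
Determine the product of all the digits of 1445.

1×4×4×5 = 80

80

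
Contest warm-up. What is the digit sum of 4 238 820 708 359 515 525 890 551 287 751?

4+2+3+8+8+2+0+7+0+8+3+5+9+5+1+5+5+2+5+8+9+0+5+5+1+2+8+7+7+5+1 = 140

140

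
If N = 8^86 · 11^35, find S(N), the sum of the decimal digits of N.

8^86 · 11^35 = 1301615950118839303899966711909827989202301176998226269722189127365824840020055020427126909444407958526213062918144
Sum of its 115 digits: 491.

491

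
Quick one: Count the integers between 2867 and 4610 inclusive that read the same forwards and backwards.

18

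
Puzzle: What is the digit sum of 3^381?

3^381 = 60701307829345189598774052427511817542263878230067241627714758618305019959491554026181355395005222312988332370503818752056184095339903896765894489087914722228298983367879572998390803
Sum of its 182 digits: 846.

846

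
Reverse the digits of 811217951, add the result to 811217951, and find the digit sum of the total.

Reversal of 811217951 is 159712118; 811217951 + 159712118 = 970930069.
Digit sum of 970930069: 9+7+0+9+3+0+0+6+9 = 43.

43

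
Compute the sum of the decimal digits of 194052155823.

1+9+4+0+5+2+1+5+5+8+2+3 = 45

45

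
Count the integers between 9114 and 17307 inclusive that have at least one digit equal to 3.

The integers in [9114, 17307] that have at least one digit equal to 3: 9123, 9130, 9131, 9132, 9133, 9134, …, 17306, 17307.
2941 qualify.

2941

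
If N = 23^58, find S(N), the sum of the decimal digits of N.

23^58 = 9554643535043261385597440709559242487174700394361818696238535747654314381717969
Sum of its 79 digits: 373.

373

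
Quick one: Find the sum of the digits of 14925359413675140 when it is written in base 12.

14925359413675140 in base 12 is B75B8A790A4A8B0.
Digit sum: 11+7+5+11+8+10+7+9+0+10+4+10+8+11+0 = 111.

111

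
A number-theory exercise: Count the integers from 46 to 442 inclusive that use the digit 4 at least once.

The integers in [46, 442] that use the digit 4 at least once: 46, 47, 48, 49, 54, 64, …, 441, 442.
109 qualify.

109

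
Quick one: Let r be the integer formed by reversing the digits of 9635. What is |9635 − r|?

Reverse of 9635 is 5369.
|9635 − 5369| = 4266

4266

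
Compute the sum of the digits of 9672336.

9+6+7+2+3+3+6 = 36

36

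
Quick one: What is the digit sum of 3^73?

153

3^73 = 67585198634817523235520443624317923
Sum of its 35 digits: 153.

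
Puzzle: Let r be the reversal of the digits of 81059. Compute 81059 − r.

Reverse of 81059 is 95018.
81059 − 95018 = -13959

-13959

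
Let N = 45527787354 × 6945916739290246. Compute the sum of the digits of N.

120

45527787354 × 6945916739290246 = 316232220284995376774349084
Sum of its 27 digits: 120.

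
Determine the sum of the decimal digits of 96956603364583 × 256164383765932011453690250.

187

96956603364583 × 256164383765932011453690250 = 24836828552926294486041688986041502415750
Sum of its 41 digits: 187.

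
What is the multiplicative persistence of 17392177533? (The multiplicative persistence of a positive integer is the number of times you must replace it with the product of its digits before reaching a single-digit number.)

17392177533 → 833490 → 0 (2 steps)

2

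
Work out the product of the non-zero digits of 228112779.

2×2×8×1×1×2×7×7×9 = 28224

28224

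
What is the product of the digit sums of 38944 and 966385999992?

S(38944) = 3+8+9+4+4 = 28.
S(966385999992) = 9+6+6+3+8+5+9+9+9+9+9+2 = 84.
28 · 84 = 2352.

2352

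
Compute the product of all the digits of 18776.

2352

1×8×7×7×6 = 2352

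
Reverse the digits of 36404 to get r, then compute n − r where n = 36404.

Reverse of 36404 is 40463.
36404 − 40463 = -4059

-4059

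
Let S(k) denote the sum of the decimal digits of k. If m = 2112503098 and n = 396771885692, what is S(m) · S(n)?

2201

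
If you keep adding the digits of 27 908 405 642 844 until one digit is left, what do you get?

2+7+9+0+8+4+0+5+6+4+2+8+4+4 = 63
6+3 = 9

9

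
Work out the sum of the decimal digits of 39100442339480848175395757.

119

3+9+1+0+0+4+4+2+3+3+9+4+8+0+8+4+8+1+7+5+3+9+5+7+5+7 = 119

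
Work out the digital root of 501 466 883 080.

5+0+1+4+6+6+8+8+3+0+8+0 = 49
4+9 = 13
1+3 = 4

4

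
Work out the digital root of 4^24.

The digital root of n equals n mod 9 (or 9 when 9 | n), so we need 4^24 mod 9.
4^24 ≡ 1 (mod 9), so the digital root is 1.

1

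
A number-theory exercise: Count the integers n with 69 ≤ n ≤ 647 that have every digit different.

The integers in [69, 647] that have every digit different: 69, 70, 71, 72, 73, 74, …, 645, 647.
426 qualify.

426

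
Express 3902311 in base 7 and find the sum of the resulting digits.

13

3902311 in base 7 is 45112000.
Digit sum: 4+5+1+1+2+0+0+0 = 13.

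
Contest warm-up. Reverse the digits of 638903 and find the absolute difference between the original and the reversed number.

329067

Reverse of 638903 is 309836.
|638903 − 309836| = 329067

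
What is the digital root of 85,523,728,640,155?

8+5+5+2+3+7+2+8+6+4+0+1+5+5 = 61
6+1 = 7
(Equivalently, 85,523,728,640,155 mod 9 = 7.)

7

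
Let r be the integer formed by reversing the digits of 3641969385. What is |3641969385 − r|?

Reverse of 3641969385 is 5839691463.
|3641969385 − 5839691463| = 2197722078

2197722078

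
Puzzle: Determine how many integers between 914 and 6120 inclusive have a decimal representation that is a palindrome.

The integers in [914, 6120] that have a decimal representation that is a palindrome: 919, 929, 939, 949, 959, 969, …, 6006, 6116.
61 qualify.

61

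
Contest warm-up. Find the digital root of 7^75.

The digital root of n equals n mod 9 (or 9 when 9 | n), so we need 7^75 mod 9.
7^75 ≡ 1 (mod 9), so the digital root is 1.

1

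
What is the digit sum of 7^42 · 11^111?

7^42 · 11^111 = 12266078314141756082865737020237879616654600646647958377991351385898129203448186329465827857451873443982300082514071344443371687749956990720960721989939
Sum of its 152 digits: 719.

719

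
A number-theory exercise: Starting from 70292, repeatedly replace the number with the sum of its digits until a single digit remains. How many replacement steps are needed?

2

70292 → 20 → 2 (2 steps)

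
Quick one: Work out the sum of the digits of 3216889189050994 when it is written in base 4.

43

3216889189050994 in base 4 is 23123123321201121102221302.
Digit sum: 2+3+1+2+3+1+2+3+3+2+1+2+0+1+1+2+1+1+0+2+2+2+1+3+0+2 = 43.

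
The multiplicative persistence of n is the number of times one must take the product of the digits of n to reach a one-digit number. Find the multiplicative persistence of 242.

242 → 16 → 6 (2 steps)

2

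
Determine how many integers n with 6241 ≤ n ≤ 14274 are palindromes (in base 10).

80

The integers in [6241, 14274] that are palindromes (in base 10): 6336, 6446, 6556, 6666, 6776, 6886, …, 14141, 14241.
80 qualify.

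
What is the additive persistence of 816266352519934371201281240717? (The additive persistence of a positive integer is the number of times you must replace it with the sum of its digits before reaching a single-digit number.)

816266352519934371201281240717 → 116 → 8 (2 steps)

2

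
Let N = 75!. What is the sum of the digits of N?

432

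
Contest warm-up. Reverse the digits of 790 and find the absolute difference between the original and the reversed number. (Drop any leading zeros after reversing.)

693

Reverse of 790 is 97.
|790 − 97| = 693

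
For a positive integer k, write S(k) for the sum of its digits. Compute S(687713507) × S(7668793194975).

S(687713507) = 6+8+7+7+1+3+5+0+7 = 44.
S(7668793194975) = 7+6+6+8+7+9+3+1+9+4+9+7+5 = 81.
44 · 81 = 3564.

3564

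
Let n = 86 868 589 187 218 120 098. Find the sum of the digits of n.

8+6+8+6+8+5+8+9+1+8+7+2+1+8+1+2+0+0+9+8 = 105

105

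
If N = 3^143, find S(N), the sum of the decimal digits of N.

3^143 = 169176262018805200239918053247232118969580750063887962421209147371627
Sum of its 69 digits: 288.

288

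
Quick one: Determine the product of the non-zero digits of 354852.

3×5×4×8×5×2 = 4800

4800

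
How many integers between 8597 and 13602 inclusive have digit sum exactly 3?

10

The integers in [8597, 13602] that have digit sum exactly 3: 10002, 10011, 10020, 10101, 10110, 10200, 11001, 11010, 11100, 12000.
10 qualify.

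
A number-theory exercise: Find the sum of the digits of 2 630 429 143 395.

2+6+3+0+4+2+9+1+4+3+3+9+5 = 51

51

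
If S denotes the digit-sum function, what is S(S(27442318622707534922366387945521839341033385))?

First digit sum: 189.
1+8+9 = 18.

18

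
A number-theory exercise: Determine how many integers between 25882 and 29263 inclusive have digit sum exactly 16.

The integers in [25882, 29263] that have digit sum exactly 16: 25900, 26008, 26017, 26026, 26035, 26044, …, 29221, 29230.
125 qualify.

125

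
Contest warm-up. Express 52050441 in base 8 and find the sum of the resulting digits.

23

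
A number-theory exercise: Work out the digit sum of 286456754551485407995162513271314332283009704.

186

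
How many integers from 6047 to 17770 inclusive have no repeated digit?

The integers in [6047, 17770] that have no repeated digit: 6047, 6048, 6049, 6051, 6052, 6053, …, 17695, 17698.
4259 qualify.

4259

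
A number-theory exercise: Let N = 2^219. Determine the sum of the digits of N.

2^219 = 842498333348457493583344221469363458551160763204392890034487820288
Sum of its 66 digits: 296.

296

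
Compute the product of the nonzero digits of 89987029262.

8×9×9×8×7×2×9×2×6×2 = 15676416

15676416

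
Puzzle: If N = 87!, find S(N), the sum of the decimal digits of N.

495

87! = 2107757298379527717213600518699389595229783738061356212322972511214654115727593174080683423236414793504734471782400000000000000000000
Sum of its 133 digits: 495.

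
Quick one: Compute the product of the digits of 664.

6×6×4 = 144

144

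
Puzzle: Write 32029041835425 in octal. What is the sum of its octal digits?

32029041835425 in base 8 is 722052752236641.
Digit sum: 7+2+2+0+5+2+7+5+2+2+3+6+6+4+1 = 54.

54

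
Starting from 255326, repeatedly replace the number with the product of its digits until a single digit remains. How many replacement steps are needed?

255326 → 1800 → 0 (2 steps)

2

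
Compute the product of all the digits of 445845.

4×4×5×8×4×5 = 12800

12800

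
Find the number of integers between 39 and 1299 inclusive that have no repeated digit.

815

The integers in [39, 1299] that have no repeated digit: 39, 40, 41, 42, 43, 45, …, 1297, 1298.
815 qualify.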